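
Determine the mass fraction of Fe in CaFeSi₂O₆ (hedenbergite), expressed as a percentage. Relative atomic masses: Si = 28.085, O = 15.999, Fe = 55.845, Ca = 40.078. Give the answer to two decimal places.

Formula mass = 1*40.078 + 1*55.845 + 2*28.085 + 6*15.999 = 248.087 g/mol, of which 55.845 g is Fe.
So Fe makes up 55.845/248.087 = 0.2251 of the mass, i.e. 22.51%.

22.51 wt%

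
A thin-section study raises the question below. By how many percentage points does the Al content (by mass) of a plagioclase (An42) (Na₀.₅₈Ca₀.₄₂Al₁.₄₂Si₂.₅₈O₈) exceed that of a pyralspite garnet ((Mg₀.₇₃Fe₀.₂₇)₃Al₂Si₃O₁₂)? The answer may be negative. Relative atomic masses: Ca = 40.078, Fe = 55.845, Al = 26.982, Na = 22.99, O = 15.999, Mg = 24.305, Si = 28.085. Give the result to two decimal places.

M(Na₀.₅₈Ca₀.₄₂Al₁.₄₂Si₂.₅₈O₈) = 268.933 g/mol, so wt% Al = 38.314/268.933 × 100 = 14.25%.
M((Mg₀.₇₃Fe₀.₂₇)₃Al₂Si₃O₁₂) = 428.669 g/mol, so wt% Al = 53.964/428.669 × 100 = 12.59%.
14.25 − 12.59 = 1.66 pp.

1.66 percentage points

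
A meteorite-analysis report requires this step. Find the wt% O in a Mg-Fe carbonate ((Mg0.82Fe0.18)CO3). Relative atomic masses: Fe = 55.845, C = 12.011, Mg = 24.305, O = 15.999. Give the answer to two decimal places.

Formula mass = 0.82*24.305 + 0.18*55.845 + 1*12.011 + 3*15.999 = 89.990 g/mol, of which 47.997 g is O.
So O makes up 47.997/89.990 = 0.5334 of the mass, i.e. 53.34%.

53.34 wt%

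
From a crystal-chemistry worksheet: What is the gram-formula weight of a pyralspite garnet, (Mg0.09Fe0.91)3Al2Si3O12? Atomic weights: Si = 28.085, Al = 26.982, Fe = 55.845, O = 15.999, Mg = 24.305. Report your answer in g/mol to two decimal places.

489.23 g/mol

M = 0.27×24.305 + 2.73×55.845 + 2×26.982 + 3×28.085 + 12×15.999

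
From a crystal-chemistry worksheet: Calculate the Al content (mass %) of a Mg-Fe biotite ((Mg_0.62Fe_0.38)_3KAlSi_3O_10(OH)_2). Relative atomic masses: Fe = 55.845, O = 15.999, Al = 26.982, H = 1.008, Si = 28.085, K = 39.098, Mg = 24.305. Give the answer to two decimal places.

Formula mass = 1.86*24.305 + 1.14*55.845 + 1*39.098 + 1*26.982 + 3*28.085 + 12*15.999 + 2*1.008 = 453.210 g/mol, of which 26.982 g is Al.
So Al makes up 26.982/453.210 = 0.0595 of the mass, i.e. 5.95%.

5.95 mass %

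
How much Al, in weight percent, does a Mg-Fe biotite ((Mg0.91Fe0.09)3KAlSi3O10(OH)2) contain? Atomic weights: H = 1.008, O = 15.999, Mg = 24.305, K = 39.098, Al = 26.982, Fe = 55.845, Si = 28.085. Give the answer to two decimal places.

6.34 weight percent

Molar mass of (Mg0.91Fe0.09)3KAlSi3O10(OH)2: 2.73*24.305 + 0.27*55.845 + 1*39.098 + 1*26.982 + 3*28.085 + 12*15.999 + 2*1.008 = 425.770 g/mol.
Mass of Al per formula unit: 1 × 26.982 = 26.982 g.
Weight fraction Al = 26.982 / 425.770 = 0.0634.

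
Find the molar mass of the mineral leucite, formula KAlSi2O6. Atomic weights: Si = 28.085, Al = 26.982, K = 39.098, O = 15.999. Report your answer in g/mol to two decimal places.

K: 1 × 39.098 = 39.0980
Al: 1 × 26.982 = 26.9820
Si: 2 × 28.085 = 56.1700
O: 6 × 15.999 = 95.9940
Summing the contributions gives the formula mass.

218.24 g/mol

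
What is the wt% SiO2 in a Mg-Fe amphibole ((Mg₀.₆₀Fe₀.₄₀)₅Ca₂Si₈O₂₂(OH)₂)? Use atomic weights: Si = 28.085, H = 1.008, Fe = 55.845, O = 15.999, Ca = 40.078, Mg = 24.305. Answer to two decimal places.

M((Mg₀.₆₀Fe₀.₄₀)₅Ca₂Si₈O₂₂(OH)₂) = 875.433 g/mol; M(SiO2) = 60.083 g/mol.
Moles SiO2 per formula unit = 8 Si ÷ 1 = 8.0000.
SiO2 fraction = (8.0000 × 60.083) / 875.433 = 480.664/875.433 = 0.5491.

54.91 wt%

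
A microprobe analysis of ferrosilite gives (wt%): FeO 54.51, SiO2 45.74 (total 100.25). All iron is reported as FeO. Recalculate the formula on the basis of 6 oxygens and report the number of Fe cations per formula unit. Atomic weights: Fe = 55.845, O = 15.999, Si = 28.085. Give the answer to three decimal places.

1.996 Fe apfu

FeO: 54.51/71.844 = 0.75873 mol → 0.75873 mol Fe, 0.75873 mol O.
SiO2: 45.74/60.083 = 0.76128 mol → 0.76128 mol Si, 1.52256 mol O.
Total oxygen = 2.28129 mol. Normalization factor = 6/2.28129 = 2.63009.
Fe per 6 O = 0.75873 × 2.63009 = 1.996.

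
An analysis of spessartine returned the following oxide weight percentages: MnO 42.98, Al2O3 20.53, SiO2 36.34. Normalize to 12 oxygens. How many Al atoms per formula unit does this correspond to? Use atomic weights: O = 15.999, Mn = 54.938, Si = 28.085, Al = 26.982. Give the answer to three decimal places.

MnO (M=70.937): mol = 0.60589; Mn = 0.60589, O = 0.60589.
Al2O3 (M=101.961): mol = 0.20135; Al = 0.40270, O = 0.60405.
SiO2 (M=60.083): mol = 0.60483; Si = 0.60483, O = 1.20966.
ΣO = 2.41960; factor = 12/ΣO = 4.95950.
Al apfu = 0.40270 × 4.95950 = 1.997.

1.997 Al apfu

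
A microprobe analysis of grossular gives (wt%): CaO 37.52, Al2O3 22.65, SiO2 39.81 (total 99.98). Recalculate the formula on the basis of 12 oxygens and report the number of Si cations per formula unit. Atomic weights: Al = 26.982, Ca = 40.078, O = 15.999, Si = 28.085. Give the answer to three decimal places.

CaO: 37.52/56.077 = 0.66908 mol → 0.66908 mol Ca, 0.66908 mol O.
Al2O3: 22.65/101.961 = 0.22214 mol → 0.44428 mol Al, 0.66642 mol O.
SiO2: 39.81/60.083 = 0.66258 mol → 0.66258 mol Si, 1.32516 mol O.
Total oxygen = 2.66066 mol. Normalization factor = 12/2.66066 = 4.51016.
Si per 12 O = 0.66258 × 4.51016 = 2.988.

2.988 Si apfu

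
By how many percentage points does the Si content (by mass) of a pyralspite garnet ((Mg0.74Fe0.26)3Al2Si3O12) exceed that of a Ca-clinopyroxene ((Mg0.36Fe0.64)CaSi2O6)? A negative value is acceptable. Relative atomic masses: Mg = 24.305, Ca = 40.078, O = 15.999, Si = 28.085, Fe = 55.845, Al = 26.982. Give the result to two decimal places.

Si in (Mg0.74Fe0.26)3Al2Si3O12: molar mass 427.723 g/mol; 3×28.085 = 84.255 g → 19.70 wt%.
Si in (Mg0.36Fe0.64)CaSi2O6: molar mass 236.733 g/mol; 2×28.085 = 56.170 g → 23.73 wt%.
Difference = 19.70 − 23.73 = -4.03 percentage points.

-4.03 percentage points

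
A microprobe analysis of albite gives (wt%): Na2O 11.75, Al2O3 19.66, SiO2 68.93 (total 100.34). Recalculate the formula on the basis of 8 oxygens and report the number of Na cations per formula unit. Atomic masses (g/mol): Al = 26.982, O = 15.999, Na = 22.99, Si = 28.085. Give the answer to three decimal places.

11.75 wt% Na2O ÷ 61.979 g/mol = 0.18958 mol, giving 0.37916 Na and 0.18958 O.
19.66 wt% Al2O3 ÷ 101.961 g/mol = 0.19282 mol, giving 0.38564 Al and 0.57846 O.
68.93 wt% SiO2 ÷ 60.083 g/mol = 1.14725 mol, giving 1.14725 Si and 2.29450 O.
Oxygen sums to 3.06254; scaling by 8/3.06254 = 2.61221 puts the formula on 8 O.
Na: 0.37916 × 2.61221 = 0.990 atoms per formula unit.

0.990 Na apfu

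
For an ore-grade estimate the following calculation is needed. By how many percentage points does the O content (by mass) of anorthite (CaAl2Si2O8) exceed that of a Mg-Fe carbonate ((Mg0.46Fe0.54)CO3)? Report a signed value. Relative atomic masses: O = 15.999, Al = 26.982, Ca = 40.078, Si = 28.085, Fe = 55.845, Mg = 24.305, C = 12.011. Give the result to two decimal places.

-1.35 percentage points

O in CaAl2Si2O8: molar mass 278.204 g/mol; 8×15.999 = 127.992 g → 46.01 wt%.
O in (Mg0.46Fe0.54)CO3: molar mass 101.345 g/mol; 3×15.999 = 47.997 g → 47.36 wt%.
Difference = 46.01 − 47.36 = -1.35 percentage points.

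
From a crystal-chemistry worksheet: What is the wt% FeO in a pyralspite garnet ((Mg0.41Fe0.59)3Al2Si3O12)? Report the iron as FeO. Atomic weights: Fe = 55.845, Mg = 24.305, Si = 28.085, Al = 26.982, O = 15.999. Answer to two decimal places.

27.71 wt%

Formula mass = 458.948 g/mol.
1.77 Fe → 1.7700 mol FeO per formula unit; M(FeO) = 71.844, so FeO mass = 127.164 g.
127.164/458.948 × 100 = 27.71 wt%.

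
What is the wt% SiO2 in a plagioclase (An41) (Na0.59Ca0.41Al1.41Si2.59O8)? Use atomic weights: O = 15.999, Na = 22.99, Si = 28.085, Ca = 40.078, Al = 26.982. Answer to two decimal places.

Formula mass = 268.773 g/mol.
2.59 Si → 2.5900 mol SiO2 per formula unit; M(SiO2) = 60.083, so SiO2 mass = 155.615 g.
155.615/268.773 × 100 = 57.90 wt%.

57.90 wt%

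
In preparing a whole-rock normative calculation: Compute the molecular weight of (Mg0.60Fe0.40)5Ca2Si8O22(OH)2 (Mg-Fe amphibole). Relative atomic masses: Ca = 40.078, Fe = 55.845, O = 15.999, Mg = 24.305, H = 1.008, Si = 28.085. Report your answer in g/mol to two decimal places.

The formula mass is the sum 3·24.305 + 2·55.845 + 2·40.078 + 8·28.085 + 24·15.999 + 2·1.008.

875.43 g/mol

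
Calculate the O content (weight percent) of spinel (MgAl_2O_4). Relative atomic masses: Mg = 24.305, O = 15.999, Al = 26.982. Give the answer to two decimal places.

44.98 weight percent

Molar mass of MgAl_2O_4: 1*24.305 + 2*26.982 + 4*15.999 = 142.265 g/mol.
Mass of O per formula unit: 4 × 15.999 = 63.996 g.
Weight fraction O = 63.996 / 142.265 = 0.4498.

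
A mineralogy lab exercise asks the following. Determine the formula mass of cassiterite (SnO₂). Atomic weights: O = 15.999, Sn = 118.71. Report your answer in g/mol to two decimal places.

150.71 g/mol

M = 1*118.71 + 2*15.999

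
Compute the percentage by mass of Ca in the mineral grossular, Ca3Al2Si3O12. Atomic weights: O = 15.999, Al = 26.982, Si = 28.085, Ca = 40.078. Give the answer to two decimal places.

Molar mass of Ca3Al2Si3O12: 3·40.078 + 2·26.982 + 3·28.085 + 12·15.999 = 450.441 g/mol.
Mass of Ca per formula unit: 3 × 40.078 = 120.234 g.
Weight fraction Ca = 120.234 / 450.441 = 0.2669.

26.69 weight percent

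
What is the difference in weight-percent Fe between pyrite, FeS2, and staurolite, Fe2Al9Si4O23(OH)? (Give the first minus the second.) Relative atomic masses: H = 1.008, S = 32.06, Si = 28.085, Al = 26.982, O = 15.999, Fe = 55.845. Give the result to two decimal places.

Fe in FeS2: molar mass 119.965 g/mol; 1×55.845 = 55.845 g → 46.55 wt%.
Fe in Fe2Al9Si4O23(OH): molar mass 851.852 g/mol; 2×55.845 = 111.690 g → 13.11 wt%.
Difference = 46.55 − 13.11 = 33.44 percentage points.

33.44 percentage points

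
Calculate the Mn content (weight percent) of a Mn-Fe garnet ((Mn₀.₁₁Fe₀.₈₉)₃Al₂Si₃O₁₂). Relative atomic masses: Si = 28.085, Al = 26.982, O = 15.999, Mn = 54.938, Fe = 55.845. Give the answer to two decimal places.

3.64 weight percent

M((Mn₀.₁₁Fe₀.₈₉)₃Al₂Si₃O₁₂) = 497.443 g/mol.
Mn contributes 0.33 × 54.938 = 18.130 g per mole.
18.130/497.443 = 0.0364 → 3.64%.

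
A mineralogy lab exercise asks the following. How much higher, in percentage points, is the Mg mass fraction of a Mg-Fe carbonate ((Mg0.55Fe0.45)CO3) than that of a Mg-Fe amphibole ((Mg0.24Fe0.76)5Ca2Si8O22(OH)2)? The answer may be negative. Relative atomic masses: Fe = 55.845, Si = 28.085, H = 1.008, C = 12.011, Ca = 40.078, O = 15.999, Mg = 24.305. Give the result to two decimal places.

Mg in (Mg0.55Fe0.45)CO3: molar mass 98.506 g/mol; 0.55×24.305 = 13.368 g → 13.57 wt%.
Mg in (Mg0.24Fe0.76)5Ca2Si8O22(OH)2: molar mass 932.205 g/mol; 1.20×24.305 = 29.166 g → 3.13 wt%.
Difference = 13.57 − 3.13 = 10.44 percentage points.

10.44 percentage points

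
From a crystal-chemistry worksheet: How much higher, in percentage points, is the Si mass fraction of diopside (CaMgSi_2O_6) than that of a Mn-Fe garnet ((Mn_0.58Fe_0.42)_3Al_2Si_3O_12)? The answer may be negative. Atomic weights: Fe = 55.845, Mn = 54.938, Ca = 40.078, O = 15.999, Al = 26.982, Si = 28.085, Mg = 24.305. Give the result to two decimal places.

M(CaMgSi_2O_6) = 216.547 g/mol, so wt% Si = 56.170/216.547 × 100 = 25.94%.
M((Mn_0.58Fe_0.42)_3Al_2Si_3O_12) = 496.164 g/mol, so wt% Si = 84.255/496.164 × 100 = 16.98%.
25.94 − 16.98 = 8.96 pp.

8.96 percentage points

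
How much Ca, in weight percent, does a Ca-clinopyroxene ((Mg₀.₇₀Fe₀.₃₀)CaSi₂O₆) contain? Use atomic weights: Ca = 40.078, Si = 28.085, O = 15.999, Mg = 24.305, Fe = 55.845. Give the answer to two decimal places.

17.73 weight percent

Formula mass = 0.70×24.305 + 0.30×55.845 + 1×40.078 + 2×28.085 + 6×15.999 = 226.009 g/mol, of which 40.078 g is Ca.
So Ca makes up 40.078/226.009 = 0.1773 of the mass, i.e. 17.73%.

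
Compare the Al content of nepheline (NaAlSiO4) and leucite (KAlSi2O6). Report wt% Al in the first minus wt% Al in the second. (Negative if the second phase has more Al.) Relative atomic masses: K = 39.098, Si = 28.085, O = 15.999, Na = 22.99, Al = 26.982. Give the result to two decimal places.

First mineral: 26.982 g Al in 142.053 g formula = 18.99 wt% Al.
Second mineral: 26.982 g Al in 218.244 g formula = 12.36 wt% Al.
18.99% − 12.36% gives a difference of 6.63 percentage points.

6.63 percentage points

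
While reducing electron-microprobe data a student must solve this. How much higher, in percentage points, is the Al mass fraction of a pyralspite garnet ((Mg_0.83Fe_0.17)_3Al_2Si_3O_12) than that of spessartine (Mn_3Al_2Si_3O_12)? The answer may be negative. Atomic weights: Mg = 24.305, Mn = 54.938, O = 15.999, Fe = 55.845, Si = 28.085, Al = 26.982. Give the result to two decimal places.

1.97 percentage points

M((Mg_0.83Fe_0.17)_3Al_2Si_3O_12) = 419.207 g/mol, so wt% Al = 53.964/419.207 × 100 = 12.87%.
M(Mn_3Al_2Si_3O_12) = 495.021 g/mol, so wt% Al = 53.964/495.021 × 100 = 10.90%.
12.87 − 10.90 = 1.97 pp.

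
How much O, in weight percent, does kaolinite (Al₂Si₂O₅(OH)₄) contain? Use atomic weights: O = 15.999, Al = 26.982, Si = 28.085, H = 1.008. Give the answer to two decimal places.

55.78 weight percent

Molar mass of Al₂Si₂O₅(OH)₄: 2·26.982 + 2·28.085 + 9·15.999 + 4·1.008 = 258.157 g/mol.
Mass of O per formula unit: 9 × 15.999 = 143.991 g.
Weight fraction O = 143.991 / 258.157 = 0.5578.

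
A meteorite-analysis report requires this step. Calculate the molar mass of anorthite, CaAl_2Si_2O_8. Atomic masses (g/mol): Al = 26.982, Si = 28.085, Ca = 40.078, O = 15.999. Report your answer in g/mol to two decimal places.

M = 1·40.078 + 2·26.982 + 2·28.085 + 8·15.999

278.20 g/mol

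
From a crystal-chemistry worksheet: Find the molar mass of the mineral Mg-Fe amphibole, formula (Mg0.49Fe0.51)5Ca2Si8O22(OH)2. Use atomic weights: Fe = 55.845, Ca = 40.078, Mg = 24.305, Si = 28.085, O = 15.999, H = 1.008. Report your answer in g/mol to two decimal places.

The formula mass is the sum 2.45(24.305) + 2.55(55.845) + 2(40.078) + 8(28.085) + 24(15.999) + 2(1.008).

892.78 g/mol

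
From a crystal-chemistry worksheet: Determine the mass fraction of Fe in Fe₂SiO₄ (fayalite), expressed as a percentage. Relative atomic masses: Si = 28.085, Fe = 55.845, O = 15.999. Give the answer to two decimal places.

54.81 wt%

M(Fe₂SiO₄) = 203.771 g/mol.
Fe contributes 2 × 55.845 = 111.690 g per mole.
111.690/203.771 = 0.5481 → 54.81%.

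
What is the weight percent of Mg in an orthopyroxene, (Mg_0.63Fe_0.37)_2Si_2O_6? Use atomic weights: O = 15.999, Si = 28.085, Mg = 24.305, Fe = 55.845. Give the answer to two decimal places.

Formula mass = 1.26*24.305 + 0.74*55.845 + 2*28.085 + 6*15.999 = 224.114 g/mol, of which 30.624 g is Mg.
So Mg makes up 30.624/224.114 = 0.1366 of the mass, i.e. 13.66%.

13.66 mass %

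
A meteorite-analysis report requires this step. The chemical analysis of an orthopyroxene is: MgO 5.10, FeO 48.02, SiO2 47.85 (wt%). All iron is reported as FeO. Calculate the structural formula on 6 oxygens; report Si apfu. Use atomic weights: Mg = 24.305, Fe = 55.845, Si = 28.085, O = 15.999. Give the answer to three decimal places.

MgO: 5.10/40.304 = 0.12654 mol → 0.12654 mol Mg, 0.12654 mol O.
FeO: 48.02/71.844 = 0.66839 mol → 0.66839 mol Fe, 0.66839 mol O.
SiO2: 47.85/60.083 = 0.79640 mol → 0.79640 mol Si, 1.59280 mol O.
Total oxygen = 2.38773 mol. Normalization factor = 6/2.38773 = 2.51285.
Si per 6 O = 0.79640 × 2.51285 = 2.001.

2.001 Si apfu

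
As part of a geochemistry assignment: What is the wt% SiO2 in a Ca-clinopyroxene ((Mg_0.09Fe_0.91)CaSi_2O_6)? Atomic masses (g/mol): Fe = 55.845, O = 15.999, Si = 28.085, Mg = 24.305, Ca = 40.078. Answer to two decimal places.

Formula mass = 245.248 g/mol.
2 Si → 2.0000 mol SiO2 per formula unit; M(SiO2) = 60.083, so SiO2 mass = 120.166 g.
120.166/245.248 × 100 = 49.00 wt%.

49.00 wt%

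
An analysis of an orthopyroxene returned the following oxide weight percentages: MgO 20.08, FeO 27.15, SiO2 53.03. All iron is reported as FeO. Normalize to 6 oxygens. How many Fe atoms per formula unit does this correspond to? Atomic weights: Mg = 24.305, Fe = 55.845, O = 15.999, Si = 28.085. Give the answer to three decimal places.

0.858 Fe apfu

MgO: 20.08/40.304 = 0.49821 mol → 0.49821 mol Mg, 0.49821 mol O.
FeO: 27.15/71.844 = 0.37790 mol → 0.37790 mol Fe, 0.37790 mol O.
SiO2: 53.03/60.083 = 0.88261 mol → 0.88261 mol Si, 1.76522 mol O.
Total oxygen = 2.64133 mol. Normalization factor = 6/2.64133 = 2.27158.
Fe per 6 O = 0.37790 × 2.27158 = 0.858.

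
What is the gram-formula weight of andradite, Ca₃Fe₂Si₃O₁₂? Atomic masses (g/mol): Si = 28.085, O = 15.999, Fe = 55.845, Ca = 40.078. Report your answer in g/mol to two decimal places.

M = 3×40.078 + 2×55.845 + 3×28.085 + 12×15.999

508.17 g/mol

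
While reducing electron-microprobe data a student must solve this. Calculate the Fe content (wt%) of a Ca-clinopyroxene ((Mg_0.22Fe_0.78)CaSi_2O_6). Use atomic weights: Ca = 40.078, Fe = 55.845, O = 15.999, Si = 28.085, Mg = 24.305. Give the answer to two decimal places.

M((Mg_0.22Fe_0.78)CaSi_2O_6) = 241.148 g/mol.
Fe contributes 0.78 × 55.845 = 43.559 g per mole.
43.559/241.148 = 0.1806 → 18.06%.

18.06 wt%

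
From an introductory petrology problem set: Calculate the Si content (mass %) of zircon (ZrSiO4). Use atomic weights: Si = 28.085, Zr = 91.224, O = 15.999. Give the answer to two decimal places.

Molar mass of ZrSiO4: 1·91.224 + 1·28.085 + 4·15.999 = 183.305 g/mol.
Mass of Si per formula unit: 1 × 28.085 = 28.085 g.
Weight fraction Si = 28.085 / 183.305 = 0.1532.

15.32 mass %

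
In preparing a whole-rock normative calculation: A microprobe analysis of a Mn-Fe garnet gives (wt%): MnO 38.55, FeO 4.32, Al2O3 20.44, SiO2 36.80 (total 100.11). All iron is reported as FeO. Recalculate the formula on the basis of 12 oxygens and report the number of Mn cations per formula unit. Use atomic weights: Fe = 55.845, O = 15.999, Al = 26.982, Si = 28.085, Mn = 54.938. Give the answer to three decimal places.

2.684 Mn apfu

MnO: 38.55/70.937 = 0.54344 mol → 0.54344 mol Mn, 0.54344 mol O.
FeO: 4.32/71.844 = 0.06013 mol → 0.06013 mol Fe, 0.06013 mol O.
Al2O3: 20.44/101.961 = 0.20047 mol → 0.40094 mol Al, 0.60141 mol O.
SiO2: 36.80/60.083 = 0.61249 mol → 0.61249 mol Si, 1.22498 mol O.
Total oxygen = 2.42996 mol. Normalization factor = 12/2.42996 = 4.93835.
Mn per 12 O = 0.54344 × 4.93835 = 2.684.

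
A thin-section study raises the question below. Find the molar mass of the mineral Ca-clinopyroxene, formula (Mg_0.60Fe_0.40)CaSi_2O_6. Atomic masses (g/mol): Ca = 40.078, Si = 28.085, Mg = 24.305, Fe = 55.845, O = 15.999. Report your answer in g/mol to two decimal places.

The formula mass is the sum 0.60(24.305) + 0.40(55.845) + 1(40.078) + 2(28.085) + 6(15.999).

229.16 g/mol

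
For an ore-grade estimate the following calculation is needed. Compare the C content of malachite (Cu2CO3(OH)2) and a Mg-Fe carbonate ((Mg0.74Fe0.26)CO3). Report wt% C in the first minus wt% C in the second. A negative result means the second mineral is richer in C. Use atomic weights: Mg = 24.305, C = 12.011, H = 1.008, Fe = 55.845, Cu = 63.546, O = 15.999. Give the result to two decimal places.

C in Cu2CO3(OH)2: molar mass 221.114 g/mol; 1×12.011 = 12.011 g → 5.43 wt%.
C in (Mg0.74Fe0.26)CO3: molar mass 92.513 g/mol; 1×12.011 = 12.011 g → 12.98 wt%.
Difference = 5.43 − 12.98 = -7.55 percentage points.

-7.55 percentage points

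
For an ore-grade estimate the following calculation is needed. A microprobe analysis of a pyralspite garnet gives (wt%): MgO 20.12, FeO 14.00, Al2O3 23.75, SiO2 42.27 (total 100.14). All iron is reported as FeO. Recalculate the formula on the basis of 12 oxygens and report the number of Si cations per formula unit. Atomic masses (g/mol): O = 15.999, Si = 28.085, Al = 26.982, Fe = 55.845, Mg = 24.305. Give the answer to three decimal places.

3.015 Si apfu

20.12 wt% MgO ÷ 40.304 g/mol = 0.49921 mol, giving 0.49921 Mg and 0.49921 O.
14.00 wt% FeO ÷ 71.844 g/mol = 0.19487 mol, giving 0.19487 Fe and 0.19487 O.
23.75 wt% Al2O3 ÷ 101.961 g/mol = 0.23293 mol, giving 0.46586 Al and 0.69879 O.
42.27 wt% SiO2 ÷ 60.083 g/mol = 0.70353 mol, giving 0.70353 Si and 1.40706 O.
Oxygen sums to 2.79993; scaling by 12/2.79993 = 4.28582 puts the formula on 12 O.
Si: 0.70353 × 4.28582 = 3.015 atoms per formula unit.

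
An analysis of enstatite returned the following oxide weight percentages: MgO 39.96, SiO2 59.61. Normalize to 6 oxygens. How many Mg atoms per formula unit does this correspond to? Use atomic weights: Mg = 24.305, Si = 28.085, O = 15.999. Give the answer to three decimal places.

1.999 Mg apfu

39.96 wt% MgO ÷ 40.304 g/mol = 0.99146 mol, giving 0.99146 Mg and 0.99146 O.
59.61 wt% SiO2 ÷ 60.083 g/mol = 0.99213 mol, giving 0.99213 Si and 1.98426 O.
Oxygen sums to 2.97572; scaling by 6/2.97572 = 2.01632 puts the formula on 6 O.
Mg: 0.99146 × 2.01632 = 1.999 atoms per formula unit.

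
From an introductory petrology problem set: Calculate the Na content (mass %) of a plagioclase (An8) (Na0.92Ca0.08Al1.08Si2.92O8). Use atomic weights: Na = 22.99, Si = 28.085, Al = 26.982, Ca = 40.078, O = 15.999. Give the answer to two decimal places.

8.03 mass %

Formula mass = 0.92·22.99 + 0.08·40.078 + 1.08·26.982 + 2.92·28.085 + 8·15.999 = 263.498 g/mol, of which 21.151 g is Na.
So Na makes up 21.151/263.498 = 0.0803 of the mass, i.e. 8.03%.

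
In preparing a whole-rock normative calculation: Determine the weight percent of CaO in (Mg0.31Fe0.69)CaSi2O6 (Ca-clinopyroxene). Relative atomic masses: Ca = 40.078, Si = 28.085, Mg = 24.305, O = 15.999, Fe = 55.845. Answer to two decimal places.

23.53 wt%

Molar mass of (Mg0.31Fe0.69)CaSi2O6 = 0.31*24.305 + 0.69*55.845 + 1*40.078 + 2*28.085 + 6*15.999 = 238.310 g/mol.
Each formula unit contains 1 Ca, equivalent to 1/1 = 1.0000 mol CaO.
M(CaO) = 1×40.078 + 1×15.999 = 56.077 g/mol.
Mass of CaO per formula unit = 1.0000 × 56.077 = 56.077 g.
CaO wt% = 56.077 / 238.310 × 100 = 23.53%.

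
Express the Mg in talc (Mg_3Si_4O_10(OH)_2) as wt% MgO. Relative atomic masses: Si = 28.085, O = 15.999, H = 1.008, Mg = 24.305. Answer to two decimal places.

31.88 wt%

M(Mg_3Si_4O_10(OH)_2) = 379.259 g/mol; M(MgO) = 40.304 g/mol.
Moles MgO per formula unit = 3 Mg ÷ 1 = 3.0000.
MgO fraction = (3.0000 × 40.304) / 379.259 = 120.912/379.259 = 0.3188.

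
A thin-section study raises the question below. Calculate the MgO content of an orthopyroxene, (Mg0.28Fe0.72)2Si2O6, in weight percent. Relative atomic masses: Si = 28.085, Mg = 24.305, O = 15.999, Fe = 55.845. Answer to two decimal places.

9.17 wt%

M((Mg0.28Fe0.72)2Si2O6) = 246.192 g/mol; M(MgO) = 40.304 g/mol.
Moles MgO per formula unit = 0.56 Mg ÷ 1 = 0.5600.
MgO fraction = (0.5600 × 40.304) / 246.192 = 22.570/246.192 = 0.0917.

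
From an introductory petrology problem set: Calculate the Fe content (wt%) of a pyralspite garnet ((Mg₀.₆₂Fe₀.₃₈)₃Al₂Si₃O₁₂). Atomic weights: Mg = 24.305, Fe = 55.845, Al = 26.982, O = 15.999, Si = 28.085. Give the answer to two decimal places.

14.50 wt%

M((Mg₀.₆₂Fe₀.₃₈)₃Al₂Si₃O₁₂) = 439.078 g/mol.
Fe contributes 1.14 × 55.845 = 63.663 g per mole.
63.663/439.078 = 0.1450 → 14.50%.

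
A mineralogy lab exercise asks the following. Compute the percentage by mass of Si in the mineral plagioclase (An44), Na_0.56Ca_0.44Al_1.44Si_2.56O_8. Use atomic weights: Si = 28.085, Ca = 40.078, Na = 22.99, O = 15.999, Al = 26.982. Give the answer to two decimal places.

26.70 mass %

M(Na_0.56Ca_0.44Al_1.44Si_2.56O_8) = 269.252 g/mol.
Si contributes 2.56 × 28.085 = 71.898 g per mole.
71.898/269.252 = 0.2670 → 26.70%.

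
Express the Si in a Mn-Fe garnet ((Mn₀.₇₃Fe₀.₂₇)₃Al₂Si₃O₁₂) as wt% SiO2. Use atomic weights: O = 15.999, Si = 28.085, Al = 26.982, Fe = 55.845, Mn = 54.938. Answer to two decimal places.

36.36 wt%

M((Mn₀.₇₃Fe₀.₂₇)₃Al₂Si₃O₁₂) = 495.756 g/mol; M(SiO2) = 60.083 g/mol.
Moles SiO2 per formula unit = 3 Si ÷ 1 = 3.0000.
SiO2 fraction = (3.0000 × 60.083) / 495.756 = 180.249/495.756 = 0.3636.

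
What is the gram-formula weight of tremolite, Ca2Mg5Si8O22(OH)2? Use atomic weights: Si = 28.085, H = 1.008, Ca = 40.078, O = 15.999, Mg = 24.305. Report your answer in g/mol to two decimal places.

812.35 g/mol

The formula mass is the sum 2·40.078 + 5·24.305 + 8·28.085 + 24·15.999 + 2·1.008.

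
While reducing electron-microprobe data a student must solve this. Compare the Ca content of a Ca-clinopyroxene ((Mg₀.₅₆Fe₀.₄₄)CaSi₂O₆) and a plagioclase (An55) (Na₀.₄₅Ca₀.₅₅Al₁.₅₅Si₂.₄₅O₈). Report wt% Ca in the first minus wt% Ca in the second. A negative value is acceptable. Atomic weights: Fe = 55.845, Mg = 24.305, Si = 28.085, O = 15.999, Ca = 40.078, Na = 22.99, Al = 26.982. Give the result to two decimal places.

First mineral: 40.078 g Ca in 230.425 g formula = 17.39 wt% Ca.
Second mineral: 22.043 g Ca in 271.011 g formula = 8.13 wt% Ca.
17.39% − 8.13% gives a difference of 9.26 percentage points.

9.26 percentage points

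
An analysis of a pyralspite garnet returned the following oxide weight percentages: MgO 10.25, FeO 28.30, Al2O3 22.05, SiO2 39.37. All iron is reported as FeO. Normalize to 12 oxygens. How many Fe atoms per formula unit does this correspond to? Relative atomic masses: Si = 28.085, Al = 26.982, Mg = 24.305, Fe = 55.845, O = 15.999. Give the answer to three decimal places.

1.813 Fe apfu

10.25 wt% MgO ÷ 40.304 g/mol = 0.25432 mol, giving 0.25432 Mg and 0.25432 O.
28.30 wt% FeO ÷ 71.844 g/mol = 0.39391 mol, giving 0.39391 Fe and 0.39391 O.
22.05 wt% Al2O3 ÷ 101.961 g/mol = 0.21626 mol, giving 0.43252 Al and 0.64878 O.
39.37 wt% SiO2 ÷ 60.083 g/mol = 0.65526 mol, giving 0.65526 Si and 1.31052 O.
Oxygen sums to 2.60753; scaling by 12/2.60753 = 4.60206 puts the formula on 12 O.
Fe: 0.39391 × 4.60206 = 1.813 atoms per formula unit.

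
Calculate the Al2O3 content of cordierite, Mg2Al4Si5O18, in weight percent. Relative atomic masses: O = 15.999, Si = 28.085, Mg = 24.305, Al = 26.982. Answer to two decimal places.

Formula mass = 584.945 g/mol.
4 Al → 2.0000 mol Al2O3 per formula unit; M(Al2O3) = 101.961, so Al2O3 mass = 203.922 g.
203.922/584.945 × 100 = 34.86 wt%.

34.86 wt%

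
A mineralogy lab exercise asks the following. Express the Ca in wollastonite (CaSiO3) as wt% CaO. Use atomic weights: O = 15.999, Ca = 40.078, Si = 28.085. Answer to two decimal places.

48.28 wt%

M(CaSiO3) = 116.160 g/mol; M(CaO) = 56.077 g/mol.
Moles CaO per formula unit = 1 Ca ÷ 1 = 1.0000.
CaO fraction = (1.0000 × 56.077) / 116.160 = 56.077/116.160 = 0.4828.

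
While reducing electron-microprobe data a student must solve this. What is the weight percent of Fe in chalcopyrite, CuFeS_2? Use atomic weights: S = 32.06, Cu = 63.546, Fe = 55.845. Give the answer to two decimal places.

30.43 weight percent

Molar mass of CuFeS_2: 1×63.546 + 1×55.845 + 2×32.06 = 183.511 g/mol.
Mass of Fe per formula unit: 1 × 55.845 = 55.845 g.
Weight fraction Fe = 55.845 / 183.511 = 0.3043.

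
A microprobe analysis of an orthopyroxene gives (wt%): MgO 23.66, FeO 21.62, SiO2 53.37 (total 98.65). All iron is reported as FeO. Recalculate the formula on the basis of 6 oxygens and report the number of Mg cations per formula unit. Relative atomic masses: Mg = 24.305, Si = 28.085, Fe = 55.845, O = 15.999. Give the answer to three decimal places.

23.66 wt% MgO ÷ 40.304 g/mol = 0.58704 mol, giving 0.58704 Mg and 0.58704 O.
21.62 wt% FeO ÷ 71.844 g/mol = 0.30093 mol, giving 0.30093 Fe and 0.30093 O.
53.37 wt% SiO2 ÷ 60.083 g/mol = 0.88827 mol, giving 0.88827 Si and 1.77654 O.
Oxygen sums to 2.66451; scaling by 6/2.66451 = 2.25182 puts the formula on 6 O.
Mg: 0.58704 × 2.25182 = 1.322 atoms per formula unit.

1.322 Mg apfu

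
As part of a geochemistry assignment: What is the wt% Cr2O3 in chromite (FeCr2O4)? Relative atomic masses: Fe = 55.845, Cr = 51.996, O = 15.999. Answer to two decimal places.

67.90 wt%

Molar mass of FeCr2O4 = 1×55.845 + 2×51.996 + 4×15.999 = 223.833 g/mol.
Each formula unit contains 2 Cr, equivalent to 2/2 = 1.0000 mol Cr2O3.
M(Cr2O3) = 2×51.996 + 3×15.999 = 151.989 g/mol.
Mass of Cr2O3 per formula unit = 1.0000 × 151.989 = 151.989 g.
Cr2O3 wt% = 151.989 / 223.833 × 100 = 67.90%.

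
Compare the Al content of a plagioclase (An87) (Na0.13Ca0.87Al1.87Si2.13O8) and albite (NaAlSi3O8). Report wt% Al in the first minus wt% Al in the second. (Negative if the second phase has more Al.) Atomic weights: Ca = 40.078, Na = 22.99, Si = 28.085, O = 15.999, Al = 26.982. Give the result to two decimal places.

Al in Na0.13Ca0.87Al1.87Si2.13O8: molar mass 276.126 g/mol; 1.87×26.982 = 50.456 g → 18.27 wt%.
Al in NaAlSi3O8: molar mass 262.219 g/mol; 1×26.982 = 26.982 g → 10.29 wt%.
Difference = 18.27 − 10.29 = 7.98 percentage points.

7.98 percentage points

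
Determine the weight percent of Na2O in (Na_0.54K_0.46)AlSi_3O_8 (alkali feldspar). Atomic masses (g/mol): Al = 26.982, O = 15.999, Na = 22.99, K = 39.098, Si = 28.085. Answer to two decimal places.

6.21 wt%

M((Na_0.54K_0.46)AlSi_3O_8) = 269.629 g/mol; M(Na2O) = 61.979 g/mol.
Moles Na2O per formula unit = 0.54 Na ÷ 2 = 0.2700.
Na2O fraction = (0.2700 × 61.979) / 269.629 = 16.734/269.629 = 0.0621.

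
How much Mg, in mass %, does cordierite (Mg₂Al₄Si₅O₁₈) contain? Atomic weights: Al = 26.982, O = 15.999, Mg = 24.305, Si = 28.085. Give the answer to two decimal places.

Molar mass of Mg₂Al₄Si₅O₁₈: 2×24.305 + 4×26.982 + 5×28.085 + 18×15.999 = 584.945 g/mol.
Mass of Mg per formula unit: 2 × 24.305 = 48.610 g.
Weight fraction Mg = 48.610 / 584.945 = 0.0831.

8.31 mass %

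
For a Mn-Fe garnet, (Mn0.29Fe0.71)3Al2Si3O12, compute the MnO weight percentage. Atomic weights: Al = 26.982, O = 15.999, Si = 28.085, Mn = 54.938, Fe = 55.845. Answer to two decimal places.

12.42 wt%

Molar mass of (Mn0.29Fe0.71)3Al2Si3O12 = 0.87×54.938 + 2.13×55.845 + 2×26.982 + 3×28.085 + 12×15.999 = 496.953 g/mol.
Each formula unit contains 0.87 Mn, equivalent to 0.87/1 = 0.8700 mol MnO.
M(MnO) = 1×54.938 + 1×15.999 = 70.937 g/mol.
Mass of MnO per formula unit = 0.8700 × 70.937 = 61.715 g.
MnO wt% = 61.715 / 496.953 × 100 = 12.42%.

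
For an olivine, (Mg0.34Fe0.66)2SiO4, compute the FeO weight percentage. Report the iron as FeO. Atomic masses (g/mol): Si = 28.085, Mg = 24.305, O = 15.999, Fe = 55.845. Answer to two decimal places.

M((Mg0.34Fe0.66)2SiO4) = 182.324 g/mol; M(FeO) = 71.844 g/mol.
Moles FeO per formula unit = 1.32 Fe ÷ 1 = 1.3200.
FeO fraction = (1.3200 × 71.844) / 182.324 = 94.834/182.324 = 0.5201.

52.01 wt%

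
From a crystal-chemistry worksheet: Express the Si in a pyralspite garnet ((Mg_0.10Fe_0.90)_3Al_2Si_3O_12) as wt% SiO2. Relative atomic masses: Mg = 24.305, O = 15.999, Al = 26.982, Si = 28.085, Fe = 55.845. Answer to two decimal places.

M((Mg_0.10Fe_0.90)_3Al_2Si_3O_12) = 488.280 g/mol; M(SiO2) = 60.083 g/mol.
Moles SiO2 per formula unit = 3 Si ÷ 1 = 3.0000.
SiO2 fraction = (3.0000 × 60.083) / 488.280 = 180.249/488.280 = 0.3692.

36.92 wt%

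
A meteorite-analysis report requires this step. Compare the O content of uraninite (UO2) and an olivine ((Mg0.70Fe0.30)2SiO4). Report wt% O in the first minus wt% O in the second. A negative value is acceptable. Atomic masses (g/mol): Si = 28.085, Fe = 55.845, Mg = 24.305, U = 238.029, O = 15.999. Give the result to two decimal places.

-28.24 percentage points

M(UO2) = 270.027 g/mol, so wt% O = 31.998/270.027 × 100 = 11.85%.
M((Mg0.70Fe0.30)2SiO4) = 159.615 g/mol, so wt% O = 63.996/159.615 × 100 = 40.09%.
11.85 − 40.09 = -28.24 pp.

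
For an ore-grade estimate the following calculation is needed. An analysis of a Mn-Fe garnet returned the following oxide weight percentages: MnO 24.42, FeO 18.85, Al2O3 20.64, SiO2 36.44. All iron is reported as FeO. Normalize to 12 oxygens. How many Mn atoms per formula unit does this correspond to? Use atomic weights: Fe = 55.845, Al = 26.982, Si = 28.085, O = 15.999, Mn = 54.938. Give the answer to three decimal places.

MnO: 24.42/70.937 = 0.34425 mol → 0.34425 mol Mn, 0.34425 mol O.
FeO: 18.85/71.844 = 0.26237 mol → 0.26237 mol Fe, 0.26237 mol O.
Al2O3: 20.64/101.961 = 0.20243 mol → 0.40486 mol Al, 0.60729 mol O.
SiO2: 36.44/60.083 = 0.60649 mol → 0.60649 mol Si, 1.21298 mol O.
Total oxygen = 2.42689 mol. Normalization factor = 12/2.42689 = 4.94460.
Mn per 12 O = 0.34425 × 4.94460 = 1.702.

1.702 Mn apfu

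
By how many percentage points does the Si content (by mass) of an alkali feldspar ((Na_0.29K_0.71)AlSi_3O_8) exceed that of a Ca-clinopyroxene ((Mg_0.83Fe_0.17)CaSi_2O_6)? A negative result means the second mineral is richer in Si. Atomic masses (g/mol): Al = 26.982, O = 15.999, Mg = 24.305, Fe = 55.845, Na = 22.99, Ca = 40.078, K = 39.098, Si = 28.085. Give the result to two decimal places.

First mineral: 84.255 g Si in 273.656 g formula = 30.79 wt% Si.
Second mineral: 56.170 g Si in 221.909 g formula = 25.31 wt% Si.
30.79% − 25.31% gives a difference of 5.48 percentage points.

5.48 percentage points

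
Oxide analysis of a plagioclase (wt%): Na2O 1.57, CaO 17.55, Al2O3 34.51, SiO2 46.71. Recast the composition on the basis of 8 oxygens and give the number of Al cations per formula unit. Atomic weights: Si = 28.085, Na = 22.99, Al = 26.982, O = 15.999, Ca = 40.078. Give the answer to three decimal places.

1.862 Al apfu

1.57 wt% Na2O ÷ 61.979 g/mol = 0.02533 mol, giving 0.05066 Na and 0.02533 O.
17.55 wt% CaO ÷ 56.077 g/mol = 0.31296 mol, giving 0.31296 Ca and 0.31296 O.
34.51 wt% Al2O3 ÷ 101.961 g/mol = 0.33846 mol, giving 0.67692 Al and 1.01538 O.
46.71 wt% SiO2 ÷ 60.083 g/mol = 0.77742 mol, giving 0.77742 Si and 1.55484 O.
Oxygen sums to 2.90851; scaling by 8/2.90851 = 2.75055 puts the formula on 8 O.
Al: 0.67692 × 2.75055 = 1.862 atoms per formula unit.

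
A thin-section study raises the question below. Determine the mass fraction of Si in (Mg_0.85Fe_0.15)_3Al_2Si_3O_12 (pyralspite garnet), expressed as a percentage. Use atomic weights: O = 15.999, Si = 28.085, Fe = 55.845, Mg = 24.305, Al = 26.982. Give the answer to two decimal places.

20.19 wt%

M((Mg_0.85Fe_0.15)_3Al_2Si_3O_12) = 417.315 g/mol.
Si contributes 3 × 28.085 = 84.255 g per mole.
84.255/417.315 = 0.2019 → 20.19%.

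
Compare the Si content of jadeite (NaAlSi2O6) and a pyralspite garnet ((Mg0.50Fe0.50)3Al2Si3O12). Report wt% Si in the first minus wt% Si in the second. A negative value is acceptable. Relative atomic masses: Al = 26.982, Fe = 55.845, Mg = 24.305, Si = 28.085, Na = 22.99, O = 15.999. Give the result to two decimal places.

Si in NaAlSi2O6: molar mass 202.136 g/mol; 2×28.085 = 56.170 g → 27.79 wt%.
Si in (Mg0.50Fe0.50)3Al2Si3O12: molar mass 450.432 g/mol; 3×28.085 = 84.255 g → 18.71 wt%.
Difference = 27.79 − 18.71 = 9.08 percentage points.

9.08 percentage points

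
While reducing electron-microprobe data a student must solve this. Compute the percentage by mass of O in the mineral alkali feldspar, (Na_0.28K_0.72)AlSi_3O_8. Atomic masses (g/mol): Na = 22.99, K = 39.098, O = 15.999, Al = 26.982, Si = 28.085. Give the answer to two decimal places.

Molar mass of (Na_0.28K_0.72)AlSi_3O_8: 0.28·22.99 + 0.72·39.098 + 1·26.982 + 3·28.085 + 8·15.999 = 273.817 g/mol.
Mass of O per formula unit: 8 × 15.999 = 127.992 g.
Weight fraction O = 127.992 / 273.817 = 0.4674.

46.74 wt%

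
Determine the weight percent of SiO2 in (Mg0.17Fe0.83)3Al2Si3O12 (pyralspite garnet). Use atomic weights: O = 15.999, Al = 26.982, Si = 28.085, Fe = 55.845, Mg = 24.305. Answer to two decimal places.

37.42 wt%

M((Mg0.17Fe0.83)3Al2Si3O12) = 481.657 g/mol; M(SiO2) = 60.083 g/mol.
Moles SiO2 per formula unit = 3 Si ÷ 1 = 3.0000.
SiO2 fraction = (3.0000 × 60.083) / 481.657 = 180.249/481.657 = 0.3742.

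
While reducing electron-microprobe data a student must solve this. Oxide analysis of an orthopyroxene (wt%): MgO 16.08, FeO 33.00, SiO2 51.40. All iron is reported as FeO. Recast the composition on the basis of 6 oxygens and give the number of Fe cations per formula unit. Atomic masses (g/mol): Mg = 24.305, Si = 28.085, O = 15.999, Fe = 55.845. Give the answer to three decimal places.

1.073 Fe apfu

MgO (M=40.304): mol = 0.39897; Mg = 0.39897, O = 0.39897.
FeO (M=71.844): mol = 0.45933; Fe = 0.45933, O = 0.45933.
SiO2 (M=60.083): mol = 0.85548; Si = 0.85548, O = 1.71096.
ΣO = 2.56926; factor = 6/ΣO = 2.33530.
Fe apfu = 0.45933 × 2.33530 = 1.073.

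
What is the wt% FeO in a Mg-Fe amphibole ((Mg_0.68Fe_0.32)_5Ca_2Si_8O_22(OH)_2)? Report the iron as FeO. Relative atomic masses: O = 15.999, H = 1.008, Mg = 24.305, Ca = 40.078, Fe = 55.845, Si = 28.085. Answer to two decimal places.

Molar mass of (Mg_0.68Fe_0.32)_5Ca_2Si_8O_22(OH)_2 = 3.40·24.305 + 1.60·55.845 + 2·40.078 + 8·28.085 + 24·15.999 + 2·1.008 = 862.817 g/mol.
Each formula unit contains 1.60 Fe, equivalent to 1.60/1 = 1.6000 mol FeO.
M(FeO) = 1×55.845 + 1×15.999 = 71.844 g/mol.
Mass of FeO per formula unit = 1.6000 × 71.844 = 114.950 g.
FeO wt% = 114.950 / 862.817 × 100 = 13.32%.

13.32 wt%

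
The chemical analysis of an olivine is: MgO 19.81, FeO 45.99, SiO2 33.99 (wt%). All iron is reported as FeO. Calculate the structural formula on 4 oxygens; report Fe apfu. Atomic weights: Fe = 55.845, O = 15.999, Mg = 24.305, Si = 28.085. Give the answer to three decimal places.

1.131 Fe apfu

MgO: 19.81/40.304 = 0.49151 mol → 0.49151 mol Mg, 0.49151 mol O.
FeO: 45.99/71.844 = 0.64014 mol → 0.64014 mol Fe, 0.64014 mol O.
SiO2: 33.99/60.083 = 0.56572 mol → 0.56572 mol Si, 1.13144 mol O.
Total oxygen = 2.26309 mol. Normalization factor = 4/2.26309 = 1.76749.
Fe per 4 O = 0.64014 × 1.76749 = 1.131.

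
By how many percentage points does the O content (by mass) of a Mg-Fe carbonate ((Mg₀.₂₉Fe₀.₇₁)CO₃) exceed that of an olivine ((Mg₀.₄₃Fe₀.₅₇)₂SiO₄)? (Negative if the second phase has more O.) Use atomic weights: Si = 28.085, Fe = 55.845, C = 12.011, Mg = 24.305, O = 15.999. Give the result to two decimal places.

8.75 percentage points

M((Mg₀.₂₉Fe₀.₇₁)CO₃) = 106.706 g/mol, so wt% O = 47.997/106.706 × 100 = 44.98%.
M((Mg₀.₄₃Fe₀.₅₇)₂SiO₄) = 176.647 g/mol, so wt% O = 63.996/176.647 × 100 = 36.23%.
44.98 − 36.23 = 8.75 pp.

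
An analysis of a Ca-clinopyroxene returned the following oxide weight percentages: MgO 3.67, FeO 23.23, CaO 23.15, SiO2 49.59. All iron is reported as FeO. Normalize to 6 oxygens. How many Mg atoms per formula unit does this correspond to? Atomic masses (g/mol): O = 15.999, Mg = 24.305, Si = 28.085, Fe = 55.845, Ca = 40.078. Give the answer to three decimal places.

0.220 Mg apfu

MgO: 3.67/40.304 = 0.09106 mol → 0.09106 mol Mg, 0.09106 mol O.
FeO: 23.23/71.844 = 0.32334 mol → 0.32334 mol Fe, 0.32334 mol O.
CaO: 23.15/56.077 = 0.41283 mol → 0.41283 mol Ca, 0.41283 mol O.
SiO2: 49.59/60.083 = 0.82536 mol → 0.82536 mol Si, 1.65072 mol O.
Total oxygen = 2.47795 mol. Normalization factor = 6/2.47795 = 2.42136.
Mg per 6 O = 0.09106 × 2.42136 = 0.220.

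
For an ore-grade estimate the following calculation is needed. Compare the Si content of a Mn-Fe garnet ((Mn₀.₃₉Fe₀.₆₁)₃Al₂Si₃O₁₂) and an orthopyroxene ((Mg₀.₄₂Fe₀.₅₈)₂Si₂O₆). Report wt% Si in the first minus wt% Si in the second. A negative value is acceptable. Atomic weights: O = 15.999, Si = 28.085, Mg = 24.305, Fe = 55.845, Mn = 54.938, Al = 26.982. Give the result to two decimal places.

-6.70 percentage points

First mineral: 84.255 g Si in 496.681 g formula = 16.96 wt% Si.
Second mineral: 56.170 g Si in 237.360 g formula = 23.66 wt% Si.
16.96% − 23.66% gives a difference of -6.70 percentage points.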